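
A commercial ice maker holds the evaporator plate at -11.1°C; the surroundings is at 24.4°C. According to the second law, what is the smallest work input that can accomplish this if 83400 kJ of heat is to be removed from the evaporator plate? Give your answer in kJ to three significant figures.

11300 kJ

In absolute terms T_C = 262.05 K and T_H = 297.55 K, so ΔT = 35.50 K.
The reversible limit is COP_R = T_C/ΔT = 7.382, so W_min = Q_C/COP = Q_C·ΔT/T_C.
W_min = 83400 × 35.50/262.05 = 11300 kJ.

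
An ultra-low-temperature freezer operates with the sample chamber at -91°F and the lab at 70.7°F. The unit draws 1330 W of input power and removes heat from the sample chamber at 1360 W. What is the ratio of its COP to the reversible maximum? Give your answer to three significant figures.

0.448

COP_actual = Q̇_C/Ẇ = 1360/1330 = 1.023.
In absolute terms T_C = 204.82 K and T_H = 294.65 K, so ΔT = 89.83 K.
COP_Carnot = T_C/ΔT = 204.82/89.83 = 2.280.
η_II = COP_actual/COP_Carnot = 1.023/2.280 = 0.4485.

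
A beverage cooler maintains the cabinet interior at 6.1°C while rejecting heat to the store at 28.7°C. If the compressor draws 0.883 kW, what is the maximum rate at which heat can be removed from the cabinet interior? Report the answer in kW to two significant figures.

In absolute terms T_C = 279.25 K and T_H = 301.85 K, so ΔT = 22.60 K.
COP_Carnot = T_C/ΔT = 279.25/22.60 = 12.36.
Q̇_max = COP_Carnot × Ẇ = 12.36 × 0.8830 kW = 10.91 kW.

11 kW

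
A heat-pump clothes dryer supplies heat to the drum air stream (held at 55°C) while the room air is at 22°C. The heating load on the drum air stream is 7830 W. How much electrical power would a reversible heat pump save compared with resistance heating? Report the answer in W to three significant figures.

In absolute terms T_C = 295.15 K and T_H = 328.15 K, so ΔT = 33.00 K.
COP_Carnot = T_H/ΔT = 328.15/33.00 = 9.944.
Resistance heating needs Ẇ_res = Q̇_H = 7830 W; the reversible heat pump needs only Ẇ_hp = Q̇_H/COP = 787.4 W.
Saving = 7830 − 787.4 = 7043 W.

7040 W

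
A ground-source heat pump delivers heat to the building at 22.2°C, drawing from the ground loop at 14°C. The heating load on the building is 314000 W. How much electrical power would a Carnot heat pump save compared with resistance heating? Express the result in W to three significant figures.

305000 W

In absolute terms T_C = 287.15 K and T_H = 295.35 K, so ΔT = 8.200 K.
COP_Carnot = T_H/ΔT = 295.35/8.200 = 36.02.
Resistance heating needs Ẇ_res = Q̇_H = 314000 W; the reversible heat pump needs only Ẇ_hp = Q̇_H/COP = 8718 W.
Saving = 314000 − 8718 = 305300 W.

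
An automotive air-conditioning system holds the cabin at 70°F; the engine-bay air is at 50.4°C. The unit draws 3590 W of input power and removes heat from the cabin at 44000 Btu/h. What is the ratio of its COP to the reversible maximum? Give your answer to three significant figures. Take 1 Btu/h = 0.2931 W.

0.358

Converting, Q̇_C = 44000 Btu/h = 12900 W, so COP_actual = Q̇_C/Ẇ = 12900/3590 = 3.592.
In absolute terms T_C = 294.26 K and T_H = 323.55 K, so ΔT = 29.29 K.
COP_Carnot = T_C/ΔT = 294.26/29.29 = 10.05.
η_II = COP_actual/COP_Carnot = 3.592/10.05 = 0.3576.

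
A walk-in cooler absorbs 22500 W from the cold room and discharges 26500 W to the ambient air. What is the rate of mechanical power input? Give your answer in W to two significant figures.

4000 W

For a cyclic device the first law requires Q̇_H = Q̇_C + Ẇ.
Ẇ = Q̇_H − Q̇_C = 4000 W.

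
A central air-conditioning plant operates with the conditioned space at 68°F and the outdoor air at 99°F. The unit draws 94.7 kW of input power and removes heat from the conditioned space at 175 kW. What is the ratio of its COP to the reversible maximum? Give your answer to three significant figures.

COP_actual = Q̇_C/Ẇ = 175.0/94.70 = 1.848.
In absolute terms T_C = 293.15 K and T_H = 310.37 K, so ΔT = 17.22 K.
COP_Carnot = T_C/ΔT = 293.15/17.22 = 17.02.
η_II = COP_actual/COP_Carnot = 1.848/17.02 = 0.1086.

0.109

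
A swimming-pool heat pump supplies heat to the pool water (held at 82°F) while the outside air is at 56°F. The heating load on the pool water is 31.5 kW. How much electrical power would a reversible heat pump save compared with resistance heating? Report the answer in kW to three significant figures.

In absolute terms T_C = 286.48 K and T_H = 300.93 K, so ΔT = 14.44 K.
COP_Carnot = T_H/ΔT = 300.93/14.44 = 20.83.
Resistance heating needs Ẇ_res = Q̇_H = 31.50 kW; the reversible heat pump needs only Ẇ_hp = Q̇_H/COP = 1.512 kW.
Saving = 31.50 − 1.512 = 29.99 kW.

30.0 kW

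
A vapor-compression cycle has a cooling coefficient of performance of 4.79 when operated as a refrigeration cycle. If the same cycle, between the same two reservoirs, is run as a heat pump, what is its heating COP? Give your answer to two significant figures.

5.8

The first law on one cycle gives Q_H = Q_C + W, so Q_H/W = Q_C/W + 1.
COP_HP = COP_R + 1 = 4.79 + 1 = 5.79.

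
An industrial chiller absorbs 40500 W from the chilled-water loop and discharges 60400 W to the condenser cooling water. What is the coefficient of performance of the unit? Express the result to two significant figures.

The first law gives Q̇_H = Q̇_C + Ẇ, so the three rates are Q̇_C = 40500, Q̇_H = 60400, Ẇ = 19900 W.
COP_R = Q̇_C/Ẇ = 40500/19900 = 2.035.

2.0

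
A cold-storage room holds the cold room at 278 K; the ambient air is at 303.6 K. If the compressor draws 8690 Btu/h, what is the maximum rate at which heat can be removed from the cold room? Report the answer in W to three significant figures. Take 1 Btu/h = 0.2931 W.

27700 W

The reservoir spacing is ΔT = 303.6 − 278 = 25.60 K.
COP_Carnot = T_C/ΔT = 278.00/25.60 = 10.86.
Q̇_max = COP_Carnot × Ẇ = 10.86 × 8690 Btu/h = 94370 Btu/h = 27660 W.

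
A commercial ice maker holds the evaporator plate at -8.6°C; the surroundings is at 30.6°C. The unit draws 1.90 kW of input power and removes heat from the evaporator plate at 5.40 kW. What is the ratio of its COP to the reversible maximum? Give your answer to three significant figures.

0.421

COP_actual = Q̇_C/Ẇ = 5.400/1.900 = 2.842.
In absolute terms T_C = 264.55 K and T_H = 303.75 K, so ΔT = 39.20 K.
COP_Carnot = T_C/ΔT = 264.55/39.20 = 6.749.
η_II = COP_actual/COP_Carnot = 2.842/6.749 = 0.4211.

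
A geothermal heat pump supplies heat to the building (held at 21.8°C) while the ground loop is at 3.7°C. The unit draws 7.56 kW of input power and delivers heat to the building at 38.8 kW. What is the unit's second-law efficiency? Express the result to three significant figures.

COP_actual = Q̇_H/Ẇ = 38.80/7.560 = 5.132.
In absolute terms T_C = 276.85 K and T_H = 294.95 K, so ΔT = 18.10 K.
COP_Carnot = T_H/ΔT = 294.95/18.10 = 16.30.
η_II = COP_actual/COP_Carnot = 5.132/16.30 = 0.3149.

0.315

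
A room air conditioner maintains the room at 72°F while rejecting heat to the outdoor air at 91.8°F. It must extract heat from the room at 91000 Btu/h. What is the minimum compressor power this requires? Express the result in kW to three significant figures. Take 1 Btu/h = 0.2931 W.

In absolute terms T_C = 295.37 K and T_H = 306.37 K, so ΔT = 11.00 K.
COP_Carnot = T_C/ΔT = 295.37/11.00 = 26.85.
Ẇ_min = Q̇/COP_Carnot = 91000/26.85 = 3389 Btu/h = 0.9933 kW.

0.993 kW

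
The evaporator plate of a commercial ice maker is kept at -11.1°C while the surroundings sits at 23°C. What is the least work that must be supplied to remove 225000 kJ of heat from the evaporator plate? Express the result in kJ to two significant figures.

29000 kJ

In absolute terms T_C = 262.05 K and T_H = 296.15 K, so ΔT = 34.10 K.
The reversible limit is COP_R = T_C/ΔT = 7.685, so W_min = Q_C/COP = Q_C·ΔT/T_C.
W_min = 225000 × 34.10/262.05 = 29280 kJ.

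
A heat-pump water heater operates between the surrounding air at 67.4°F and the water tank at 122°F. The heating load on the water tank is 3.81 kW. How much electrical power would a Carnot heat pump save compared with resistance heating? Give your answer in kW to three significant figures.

3.45 kW

In absolute terms T_C = 292.82 K and T_H = 323.15 K, so ΔT = 30.33 K.
COP_Carnot = T_H/ΔT = 323.15/30.33 = 10.65.
Resistance heating needs Ẇ_res = Q̇_H = 3.810 kW; the reversible heat pump needs only Ẇ_hp = Q̇_H/COP = 0.3576 kW.
Saving = 3.810 − 0.3576 = 3.452 kW.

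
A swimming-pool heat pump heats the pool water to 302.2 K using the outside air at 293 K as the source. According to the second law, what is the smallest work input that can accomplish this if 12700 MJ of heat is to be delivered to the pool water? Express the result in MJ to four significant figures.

386.6 MJ

The reservoir spacing is ΔT = 302.2 − 293 = 9.200 K.
The reversible limit is COP_HP = T_H/ΔT = 32.85, so W_min = Q_H/COP = Q_H·ΔT/T_H.
W_min = 12700 × 9.200/302.20 = 386.6 MJ.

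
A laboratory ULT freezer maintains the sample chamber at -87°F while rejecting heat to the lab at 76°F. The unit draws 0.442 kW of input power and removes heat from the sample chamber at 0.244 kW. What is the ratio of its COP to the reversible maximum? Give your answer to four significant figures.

0.2415

COP_actual = Q̇_C/Ẇ = 0.2440/0.4420 = 0.5520.
In absolute terms T_C = 207.04 K and T_H = 297.59 K, so ΔT = 90.56 K.
COP_Carnot = T_C/ΔT = 207.04/90.56 = 2.286.
η_II = COP_actual/COP_Carnot = 0.5520/2.286 = 0.2415.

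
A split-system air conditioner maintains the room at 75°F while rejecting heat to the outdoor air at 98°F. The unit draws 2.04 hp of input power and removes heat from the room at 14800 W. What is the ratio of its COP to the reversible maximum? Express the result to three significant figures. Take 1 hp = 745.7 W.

Converting, Q̇_C = 14800 W = 19.85 hp, so COP_actual = Q̇_C/Ẇ = 19.85/2.040 = 9.729.
In absolute terms T_C = 297.04 K and T_H = 309.82 K, so ΔT = 12.78 K.
COP_Carnot = T_C/ΔT = 297.04/12.78 = 23.25.
η_II = COP_actual/COP_Carnot = 9.729/23.25 = 0.4185.

0.419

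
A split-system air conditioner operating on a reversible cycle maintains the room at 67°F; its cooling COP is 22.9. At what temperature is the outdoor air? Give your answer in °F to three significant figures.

COP_R = T_C/(T_H − T_C) gives T_H − T_C = T_C/COP.
With T_C = 292.59 K, T_H = 292.59 × (1 + 1/22.9) = 305.37 K.
Converting, 305.37 K = 90.00°F.

90.0 °F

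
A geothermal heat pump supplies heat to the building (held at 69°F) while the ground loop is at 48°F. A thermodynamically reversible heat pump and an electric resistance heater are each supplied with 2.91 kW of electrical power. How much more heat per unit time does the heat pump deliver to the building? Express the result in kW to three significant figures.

70.3 kW

In absolute terms T_C = 282.04 K and T_H = 293.71 K, so ΔT = 11.67 K.
COP_Carnot = T_H/ΔT = 293.71/11.67 = 25.17.
The heat pump delivers Q̇_H = COP × Ẇ = 73.26 kW; the resistance heater delivers Ẇ = 2.910 kW.
Extra = (COP − 1)·Ẇ = 70.35 kW.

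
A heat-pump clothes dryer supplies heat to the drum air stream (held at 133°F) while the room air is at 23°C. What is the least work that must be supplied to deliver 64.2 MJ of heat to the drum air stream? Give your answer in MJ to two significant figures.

6.5 MJ

In absolute terms T_C = 296.15 K and T_H = 329.26 K, so ΔT = 33.11 K.
The reversible limit is COP_HP = T_H/ΔT = 9.944, so W_min = Q_H/COP = Q_H·ΔT/T_H.
W_min = 64.20 × 33.11/329.26 = 6.456 MJ.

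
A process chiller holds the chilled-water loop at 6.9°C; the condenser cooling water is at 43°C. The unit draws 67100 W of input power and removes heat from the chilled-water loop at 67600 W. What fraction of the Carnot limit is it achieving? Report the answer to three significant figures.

COP_actual = Q̇_C/Ẇ = 67600/67100 = 1.007.
In absolute terms T_C = 280.05 K and T_H = 316.15 K, so ΔT = 36.10 K.
COP_Carnot = T_C/ΔT = 280.05/36.10 = 7.758.
η_II = COP_actual/COP_Carnot = 1.007/7.758 = 0.1299.

0.130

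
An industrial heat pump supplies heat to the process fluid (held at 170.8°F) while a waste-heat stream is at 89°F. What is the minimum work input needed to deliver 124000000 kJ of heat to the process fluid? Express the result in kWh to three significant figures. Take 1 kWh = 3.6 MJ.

4470 kWh

In absolute terms T_C = 304.82 K and T_H = 350.26 K, so ΔT = 45.44 K.
The reversible limit is COP_HP = T_H/ΔT = 7.707, so W_min = Q_H/COP = Q_H·ΔT/T_H.
W_min = 124000000 × 45.44/350.26 = 16090000 kJ = 4469 kWh.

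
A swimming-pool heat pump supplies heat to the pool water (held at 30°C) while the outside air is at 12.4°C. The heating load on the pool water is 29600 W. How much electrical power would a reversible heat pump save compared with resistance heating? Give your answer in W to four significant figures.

27880 W

In absolute terms T_C = 285.55 K and T_H = 303.15 K, so ΔT = 17.60 K.
COP_Carnot = T_H/ΔT = 303.15/17.60 = 17.22.
Resistance heating needs Ẇ_res = Q̇_H = 29600 W; the reversible heat pump needs only Ẇ_hp = Q̇_H/COP = 1718 W.
Saving = 29600 − 1718 = 27880 W.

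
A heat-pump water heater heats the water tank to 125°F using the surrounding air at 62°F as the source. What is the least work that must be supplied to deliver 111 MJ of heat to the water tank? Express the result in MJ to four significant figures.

11.96 MJ

In absolute terms T_C = 289.82 K and T_H = 324.82 K, so ΔT = 35.00 K.
The reversible limit is COP_HP = T_H/ΔT = 9.280, so W_min = Q_H/COP = Q_H·ΔT/T_H.
W_min = 111.0 × 35.00/324.82 = 11.96 MJ.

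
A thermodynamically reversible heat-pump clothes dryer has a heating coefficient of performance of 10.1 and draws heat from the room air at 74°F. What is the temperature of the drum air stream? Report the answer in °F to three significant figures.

133 °F

COP_HP = T_H/(T_H − T_C) rearranges to T_H = COP·T_C/(COP − 1).
With T_C = 296.48 K, T_H = 10.1 × 296.48/9.100 = 329.06 K.
Converting, 329.06 K = 132.65°F.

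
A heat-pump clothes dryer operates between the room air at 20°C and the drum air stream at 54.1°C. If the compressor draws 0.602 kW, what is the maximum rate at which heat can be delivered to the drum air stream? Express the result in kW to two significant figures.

5.8 kW

In absolute terms T_C = 293.15 K and T_H = 327.25 K, so ΔT = 34.10 K.
COP_Carnot = T_H/ΔT = 327.25/34.10 = 9.597.
Q̇_max = COP_Carnot × Ẇ = 9.597 × 0.6020 kW = 5.777 kW.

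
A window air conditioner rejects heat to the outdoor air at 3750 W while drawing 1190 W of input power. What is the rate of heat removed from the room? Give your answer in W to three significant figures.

For a cyclic device the first law requires Q̇_H = Q̇_C + Ẇ.
Q̇_C = Q̇_H − Ẇ = 2560 W.

2560 W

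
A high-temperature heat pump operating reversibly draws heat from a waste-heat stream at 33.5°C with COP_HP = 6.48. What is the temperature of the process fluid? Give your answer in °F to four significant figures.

193.0 °F

COP_HP = T_H/(T_H − T_C) rearranges to T_H = COP·T_C/(COP − 1).
With T_C = 306.65 K, T_H = 6.48 × 306.65/5.480 = 362.61 K.
Converting, 362.61 K = 193.02°F.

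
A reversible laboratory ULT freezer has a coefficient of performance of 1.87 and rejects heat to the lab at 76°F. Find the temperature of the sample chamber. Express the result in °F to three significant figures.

For a Carnot refrigerator COP_R = T_C/(T_H − T_C), so T_C = COP·T_H/(1 + COP).
With T_H = 297.59 K, T_C = 1.87 × 297.59/2.870 = 193.90 K.
Converting, 193.90 K = -110.64°F.

-111 °F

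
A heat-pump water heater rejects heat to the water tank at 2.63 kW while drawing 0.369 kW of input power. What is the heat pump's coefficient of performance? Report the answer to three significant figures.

7.13

The first law gives Q̇_H = Q̇_C + Ẇ, so the three rates are Q̇_C = 2.261, Q̇_H = 2.630, Ẇ = 0.3690 kW.
COP_HP = Q̇_H/Ẇ = 2.630/0.3690 = 7.127.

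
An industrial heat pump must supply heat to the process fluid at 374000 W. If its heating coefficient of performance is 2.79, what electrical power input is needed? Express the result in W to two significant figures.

130000 W

Ẇ = Q̇_H/COP_HP = 374000/2.79 = 134100 W.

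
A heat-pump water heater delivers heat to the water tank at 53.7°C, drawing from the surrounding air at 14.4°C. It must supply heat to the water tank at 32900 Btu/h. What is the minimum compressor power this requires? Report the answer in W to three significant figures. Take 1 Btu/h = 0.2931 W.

1160 W

In absolute terms T_C = 287.55 K and T_H = 326.85 K, so ΔT = 39.30 K.
COP_Carnot = T_H/ΔT = 326.85/39.30 = 8.317.
Ẇ_min = Q̇/COP_Carnot = 32900/8.317 = 3956 Btu/h = 1159 W.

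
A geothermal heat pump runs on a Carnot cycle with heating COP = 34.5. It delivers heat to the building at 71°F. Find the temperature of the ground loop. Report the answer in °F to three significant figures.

COP_HP = T_H/(T_H − T_C) gives T_H − T_C = T_H/COP.
With T_H = 294.82 K, T_C = 294.82 × (1 − 1/34.5) = 286.27 K.
Converting, 286.27 K = 55.62°F.

55.6 °F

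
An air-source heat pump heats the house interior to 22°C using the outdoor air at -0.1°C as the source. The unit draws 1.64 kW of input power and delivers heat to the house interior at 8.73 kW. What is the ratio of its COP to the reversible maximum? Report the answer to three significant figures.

0.399

COP_actual = Q̇_H/Ẇ = 8.730/1.640 = 5.323.
In absolute terms T_C = 273.05 K and T_H = 295.15 K, so ΔT = 22.10 K.
COP_Carnot = T_H/ΔT = 295.15/22.10 = 13.36.
η_II = COP_actual/COP_Carnot = 5.323/13.36 = 0.3986.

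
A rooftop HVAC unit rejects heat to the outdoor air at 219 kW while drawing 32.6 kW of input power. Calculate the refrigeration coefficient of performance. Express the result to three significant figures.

The first law gives Q̇_H = Q̇_C + Ẇ, so the three rates are Q̇_C = 186.4, Q̇_H = 219.0, Ẇ = 32.60 kW.
COP_R = Q̇_C/Ẇ = 186.4/32.60 = 5.718.

5.72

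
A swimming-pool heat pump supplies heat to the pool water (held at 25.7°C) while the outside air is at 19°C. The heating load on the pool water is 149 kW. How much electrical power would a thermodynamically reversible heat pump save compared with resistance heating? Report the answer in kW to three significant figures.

146 kW

In absolute terms T_C = 292.15 K and T_H = 298.85 K, so ΔT = 6.700 K.
COP_Carnot = T_H/ΔT = 298.85/6.700 = 44.60.
Resistance heating needs Ẇ_res = Q̇_H = 149.0 kW; the reversible heat pump needs only Ẇ_hp = Q̇_H/COP = 3.340 kW.
Saving = 149.0 − 3.340 = 145.7 kW.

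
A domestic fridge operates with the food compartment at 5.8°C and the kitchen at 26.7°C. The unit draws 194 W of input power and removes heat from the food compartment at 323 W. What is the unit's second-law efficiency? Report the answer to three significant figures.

0.125

COP_actual = Q̇_C/Ẇ = 323.0/194.0 = 1.665.
In absolute terms T_C = 278.95 K and T_H = 299.85 K, so ΔT = 20.90 K.
COP_Carnot = T_C/ΔT = 278.95/20.90 = 13.35.
η_II = COP_actual/COP_Carnot = 1.665/13.35 = 0.1247.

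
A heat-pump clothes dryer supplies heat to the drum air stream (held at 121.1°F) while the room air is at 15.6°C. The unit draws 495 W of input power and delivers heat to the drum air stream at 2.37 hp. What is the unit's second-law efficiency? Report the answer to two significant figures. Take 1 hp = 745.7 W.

Converting, Q̇_H = 2.370 hp = 1767 W, so COP_actual = Q̇_H/Ẇ = 1767/495.0 = 3.570.
In absolute terms T_C = 288.75 K and T_H = 322.65 K, so ΔT = 33.90 K.
COP_Carnot = T_H/ΔT = 322.65/33.90 = 9.518.
η_II = COP_actual/COP_Carnot = 3.570/9.518 = 0.3751.

0.38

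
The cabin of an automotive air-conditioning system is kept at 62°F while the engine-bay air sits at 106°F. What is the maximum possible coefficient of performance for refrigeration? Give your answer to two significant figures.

12

In absolute terms T_C = 289.82 K and T_H = 314.26 K, so ΔT = 24.44 K.
For a reversible cycle, COP_Carnot = T_C/ΔT = 289.82/24.44 = 11.86.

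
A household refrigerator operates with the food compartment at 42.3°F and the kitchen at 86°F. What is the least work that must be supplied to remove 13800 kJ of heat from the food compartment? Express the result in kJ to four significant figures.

In absolute terms T_C = 278.87 K and T_H = 303.15 K, so ΔT = 24.28 K.
The reversible limit is COP_R = T_C/ΔT = 11.49, so W_min = Q_C/COP = Q_C·ΔT/T_C.
W_min = 13800 × 24.28/278.87 = 1201 kJ.

1201 kJ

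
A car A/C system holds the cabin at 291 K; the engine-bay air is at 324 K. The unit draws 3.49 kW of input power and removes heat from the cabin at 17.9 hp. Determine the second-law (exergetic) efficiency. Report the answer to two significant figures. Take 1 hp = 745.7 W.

Converting, Q̇_C = 17.90 hp = 13.35 kW, so COP_actual = Q̇_C/Ẇ = 13.35/3.490 = 3.825.
The reservoir spacing is ΔT = 324 − 291 = 33.00 K.
COP_Carnot = T_C/ΔT = 291.00/33.00 = 8.818.
η_II = COP_actual/COP_Carnot = 3.825/8.818 = 0.4337.

0.43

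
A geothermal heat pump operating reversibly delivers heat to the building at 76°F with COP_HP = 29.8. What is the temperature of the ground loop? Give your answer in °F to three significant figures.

58.0 °F

COP_HP = T_H/(T_H − T_C) gives T_H − T_C = T_H/COP.
With T_H = 297.59 K, T_C = 297.59 × (1 − 1/29.8) = 287.61 K.
Converting, 287.61 K = 58.02°F.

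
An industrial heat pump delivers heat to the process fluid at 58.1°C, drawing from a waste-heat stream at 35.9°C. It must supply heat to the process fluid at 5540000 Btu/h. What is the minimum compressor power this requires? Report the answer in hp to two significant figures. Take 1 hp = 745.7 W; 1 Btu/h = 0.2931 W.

In absolute terms T_C = 309.05 K and T_H = 331.25 K, so ΔT = 22.20 K.
COP_Carnot = T_H/ΔT = 331.25/22.20 = 14.92.
Ẇ_min = Q̇/COP_Carnot = 5540000/14.92 = 371300 Btu/h = 145.9 hp.

150 hp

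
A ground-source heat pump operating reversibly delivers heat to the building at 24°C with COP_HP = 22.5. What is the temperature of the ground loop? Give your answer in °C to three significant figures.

COP_HP = T_H/(T_H − T_C) gives T_H − T_C = T_H/COP.
With T_H = 297.15 K, T_C = 297.15 × (1 − 1/22.5) = 283.94 K.
Converting, 283.94 K = 10.79°C.

10.8 °C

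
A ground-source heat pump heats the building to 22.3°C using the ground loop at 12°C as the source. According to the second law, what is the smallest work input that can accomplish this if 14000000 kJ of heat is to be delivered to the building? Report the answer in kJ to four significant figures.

488100 kJ

In absolute terms T_C = 285.15 K and T_H = 295.45 K, so ΔT = 10.30 K.
The reversible limit is COP_HP = T_H/ΔT = 28.68, so W_min = Q_H/COP = Q_H·ΔT/T_H.
W_min = 14000000 × 10.30/295.45 = 488100 kJ.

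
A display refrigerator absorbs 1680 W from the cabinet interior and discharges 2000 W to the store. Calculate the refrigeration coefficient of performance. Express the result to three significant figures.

The first law gives Q̇_H = Q̇_C + Ẇ, so the three rates are Q̇_C = 1680, Q̇_H = 2000, Ẇ = 320.0 W.
COP_R = Q̇_C/Ẇ = 1680/320.0 = 5.250.

5.25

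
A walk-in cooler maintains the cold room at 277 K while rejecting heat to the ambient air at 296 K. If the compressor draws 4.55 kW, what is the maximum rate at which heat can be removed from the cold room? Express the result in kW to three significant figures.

66.3 kW

The reservoir spacing is ΔT = 296 − 277 = 19.00 K.
COP_Carnot = T_C/ΔT = 277.00/19.00 = 14.58.
Q̇_max = COP_Carnot × Ẇ = 14.58 × 4.550 kW = 66.33 kW.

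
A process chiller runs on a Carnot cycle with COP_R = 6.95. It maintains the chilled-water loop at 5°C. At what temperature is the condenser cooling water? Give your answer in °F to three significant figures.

113 °F

COP_R = T_C/(T_H − T_C) gives T_H − T_C = T_C/COP.
With T_C = 278.15 K, T_H = 278.15 × (1 + 1/6.95) = 318.17 K.
Converting, 318.17 K = 113.04°F.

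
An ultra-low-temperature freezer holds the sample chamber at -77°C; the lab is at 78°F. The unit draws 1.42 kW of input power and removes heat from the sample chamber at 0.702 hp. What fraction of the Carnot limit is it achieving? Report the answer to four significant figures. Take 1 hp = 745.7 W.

Converting, Q̇_C = 0.7020 hp = 0.5235 kW, so COP_actual = Q̇_C/Ẇ = 0.5235/1.420 = 0.3686.
In absolute terms T_C = 196.15 K and T_H = 298.71 K, so ΔT = 102.6 K.
COP_Carnot = T_C/ΔT = 196.15/102.6 = 1.913.
η_II = COP_actual/COP_Carnot = 0.3686/1.913 = 0.1927.

0.1927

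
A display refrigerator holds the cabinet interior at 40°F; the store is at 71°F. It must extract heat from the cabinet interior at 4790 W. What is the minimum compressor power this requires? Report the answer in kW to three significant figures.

In absolute terms T_C = 277.59 K and T_H = 294.82 K, so ΔT = 17.22 K.
COP_Carnot = T_C/ΔT = 277.59/17.22 = 16.12.
Ẇ_min = Q̇/COP_Carnot = 4790/16.12 = 297.2 W = 0.2972 kW.

0.297 kW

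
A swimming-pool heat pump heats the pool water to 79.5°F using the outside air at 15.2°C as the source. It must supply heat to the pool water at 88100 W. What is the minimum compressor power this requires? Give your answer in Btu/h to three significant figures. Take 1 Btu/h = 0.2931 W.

In absolute terms T_C = 288.35 K and T_H = 299.54 K, so ΔT = 11.19 K.
COP_Carnot = T_H/ΔT = 299.54/11.19 = 26.77.
Ẇ_min = Q̇/COP_Carnot = 88100/26.77 = 3291 W = 11230 Btu/h.

11200 Btu/h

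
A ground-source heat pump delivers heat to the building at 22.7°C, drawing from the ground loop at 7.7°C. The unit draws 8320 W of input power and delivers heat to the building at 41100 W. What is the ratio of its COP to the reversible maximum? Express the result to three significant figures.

0.250

COP_actual = Q̇_H/Ẇ = 41100/8320 = 4.940.
In absolute terms T_C = 280.85 K and T_H = 295.85 K, so ΔT = 15.00 K.
COP_Carnot = T_H/ΔT = 295.85/15.00 = 19.72.
η_II = COP_actual/COP_Carnot = 4.940/19.72 = 0.2505.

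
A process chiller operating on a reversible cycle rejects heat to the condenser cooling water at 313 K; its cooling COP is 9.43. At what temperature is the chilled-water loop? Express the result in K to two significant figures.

For a Carnot refrigerator COP_R = T_C/(T_H − T_C), so T_C = COP·T_H/(1 + COP).
With T_H = 313.00 K, T_C = 9.43 × 313.00/10.43 = 282.99 K.

280 K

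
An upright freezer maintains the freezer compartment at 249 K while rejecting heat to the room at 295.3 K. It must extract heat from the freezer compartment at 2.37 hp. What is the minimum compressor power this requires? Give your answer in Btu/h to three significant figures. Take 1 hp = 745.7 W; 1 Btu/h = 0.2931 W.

The reservoir spacing is ΔT = 295.3 − 249 = 46.30 K.
COP_Carnot = T_C/ΔT = 249.00/46.30 = 5.378.
Ẇ_min = Q̇/COP_Carnot = 2.370/5.378 = 0.4407 hp = 1121 Btu/h.

1120 Btu/h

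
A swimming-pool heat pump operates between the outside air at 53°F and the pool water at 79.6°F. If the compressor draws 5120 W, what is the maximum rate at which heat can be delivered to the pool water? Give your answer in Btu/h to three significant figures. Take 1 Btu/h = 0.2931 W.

In absolute terms T_C = 284.82 K and T_H = 299.59 K, so ΔT = 14.78 K.
COP_Carnot = T_H/ΔT = 299.59/14.78 = 20.27.
Q̇_max = COP_Carnot × Ẇ = 20.27 × 5120 W = 103800 W = 354100 Btu/h.

354000 Btu/h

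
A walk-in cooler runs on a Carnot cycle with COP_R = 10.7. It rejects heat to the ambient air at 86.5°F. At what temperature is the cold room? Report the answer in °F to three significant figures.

For a Carnot refrigerator COP_R = T_C/(T_H − T_C), so T_C = COP·T_H/(1 + COP).
With T_H = 303.43 K, T_C = 10.7 × 303.43/11.70 = 277.49 K.
Converting, 277.49 K = 39.82°F.

39.8 °F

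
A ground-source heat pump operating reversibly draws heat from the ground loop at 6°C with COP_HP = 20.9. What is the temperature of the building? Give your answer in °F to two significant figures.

68 °F

COP_HP = T_H/(T_H − T_C) rearranges to T_H = COP·T_C/(COP − 1).
With T_C = 279.15 K, T_H = 20.9 × 279.15/19.90 = 293.18 K.
Converting, 293.18 K = 68.05°F.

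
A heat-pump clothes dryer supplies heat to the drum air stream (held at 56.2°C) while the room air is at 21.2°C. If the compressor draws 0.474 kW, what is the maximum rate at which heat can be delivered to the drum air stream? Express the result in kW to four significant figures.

4.460 kW

In absolute terms T_C = 294.35 K and T_H = 329.35 K, so ΔT = 35.00 K.
COP_Carnot = T_H/ΔT = 329.35/35.00 = 9.410.
Q̇_max = COP_Carnot × Ẇ = 9.410 × 0.4740 kW = 4.460 kW.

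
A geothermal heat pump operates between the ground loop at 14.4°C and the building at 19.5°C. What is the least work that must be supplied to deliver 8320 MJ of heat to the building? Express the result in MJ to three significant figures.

In absolute terms T_C = 287.55 K and T_H = 292.65 K, so ΔT = 5.100 K.
The reversible limit is COP_HP = T_H/ΔT = 57.38, so W_min = Q_H/COP = Q_H·ΔT/T_H.
W_min = 8320 × 5.100/292.65 = 145.0 MJ.

145 MJ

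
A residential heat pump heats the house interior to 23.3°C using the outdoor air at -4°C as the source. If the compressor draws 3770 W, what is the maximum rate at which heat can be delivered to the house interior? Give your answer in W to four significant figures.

In absolute terms T_C = 269.15 K and T_H = 296.45 K, so ΔT = 27.30 K.
COP_Carnot = T_H/ΔT = 296.45/27.30 = 10.86.
Q̇_max = COP_Carnot × Ẇ = 10.86 × 3770 W = 40940 W.

40940 W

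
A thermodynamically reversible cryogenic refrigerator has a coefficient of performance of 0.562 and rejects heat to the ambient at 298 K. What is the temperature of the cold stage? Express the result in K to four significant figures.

For a Carnot refrigerator COP_R = T_C/(T_H − T_C), so T_C = COP·T_H/(1 + COP).
With T_H = 298.00 K, T_C = 0.562 × 298.00/1.562 = 107.22 K.

107.2 K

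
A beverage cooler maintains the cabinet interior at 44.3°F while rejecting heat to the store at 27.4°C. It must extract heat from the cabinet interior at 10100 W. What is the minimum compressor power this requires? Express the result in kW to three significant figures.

In absolute terms T_C = 279.98 K and T_H = 300.55 K, so ΔT = 20.57 K.
COP_Carnot = T_C/ΔT = 279.98/20.57 = 13.61.
Ẇ_min = Q̇/COP_Carnot = 10100/13.61 = 741.9 W = 0.7419 kW.

0.742 kW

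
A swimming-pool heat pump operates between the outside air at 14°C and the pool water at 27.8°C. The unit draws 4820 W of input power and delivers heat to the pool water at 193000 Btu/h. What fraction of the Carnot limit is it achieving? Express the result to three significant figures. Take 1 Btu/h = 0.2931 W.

0.538

Converting, Q̇_H = 193000 Btu/h = 56570 W, so COP_actual = Q̇_H/Ẇ = 56570/4820 = 11.74.
In absolute terms T_C = 287.15 K and T_H = 300.95 K, so ΔT = 13.80 K.
COP_Carnot = T_H/ΔT = 300.95/13.80 = 21.81.
η_II = COP_actual/COP_Carnot = 11.74/21.81 = 0.5382.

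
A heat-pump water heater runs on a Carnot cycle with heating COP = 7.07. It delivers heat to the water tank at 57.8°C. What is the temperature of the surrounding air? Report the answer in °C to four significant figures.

COP_HP = T_H/(T_H − T_C) gives T_H − T_C = T_H/COP.
With T_H = 330.95 K, T_C = 330.95 × (1 − 1/7.07) = 284.14 K.
Converting, 284.14 K = 10.99°C.

10.99 °C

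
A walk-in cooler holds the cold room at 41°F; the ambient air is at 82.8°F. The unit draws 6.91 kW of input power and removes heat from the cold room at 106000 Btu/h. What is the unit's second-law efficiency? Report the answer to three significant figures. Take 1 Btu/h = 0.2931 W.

0.375

Converting, Q̇_C = 106000 Btu/h = 31.07 kW, so COP_actual = Q̇_C/Ẇ = 31.07/6.910 = 4.496.
In absolute terms T_C = 278.15 K and T_H = 301.37 K, so ΔT = 23.22 K.
COP_Carnot = T_C/ΔT = 278.15/23.22 = 11.98.
η_II = COP_actual/COP_Carnot = 4.496/11.98 = 0.3754.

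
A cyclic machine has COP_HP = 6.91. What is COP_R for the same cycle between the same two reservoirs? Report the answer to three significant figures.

5.91

Since Q_H = Q_C + W for any cycle, COP_R = Q_C/W = Q_H/W − 1.
COP_R = 6.91 − 1 = 5.91.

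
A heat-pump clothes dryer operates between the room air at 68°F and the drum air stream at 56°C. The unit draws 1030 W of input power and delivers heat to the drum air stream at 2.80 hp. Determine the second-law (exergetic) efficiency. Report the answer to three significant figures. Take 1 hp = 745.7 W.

0.222

Converting, Q̇_H = 2.800 hp = 2088 W, so COP_actual = Q̇_H/Ẇ = 2088/1030 = 2.027.
In absolute terms T_C = 293.15 K and T_H = 329.15 K, so ΔT = 36.00 K.
COP_Carnot = T_H/ΔT = 329.15/36.00 = 9.143.
η_II = COP_actual/COP_Carnot = 2.027/9.143 = 0.2217.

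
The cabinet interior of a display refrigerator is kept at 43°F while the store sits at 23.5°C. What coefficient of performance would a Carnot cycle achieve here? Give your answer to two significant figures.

In absolute terms T_C = 279.26 K and T_H = 296.65 K, so ΔT = 17.39 K.
For a reversible cycle, COP_Carnot = T_C/ΔT = 279.26/17.39 = 16.06.

16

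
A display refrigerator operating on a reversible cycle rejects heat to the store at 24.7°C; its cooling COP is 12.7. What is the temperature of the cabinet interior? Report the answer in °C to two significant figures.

3.0 °C

For a Carnot refrigerator COP_R = T_C/(T_H − T_C), so T_C = COP·T_H/(1 + COP).
With T_H = 297.85 K, T_C = 12.7 × 297.85/13.70 = 276.11 K.
Converting, 276.11 K = 2.96°C.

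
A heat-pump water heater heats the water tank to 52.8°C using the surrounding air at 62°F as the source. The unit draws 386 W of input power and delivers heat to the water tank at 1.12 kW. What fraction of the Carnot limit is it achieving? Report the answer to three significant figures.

Converting, Q̇_H = 1.120 kW = 1120 W, so COP_actual = Q̇_H/Ẇ = 1120/386.0 = 2.902.
In absolute terms T_C = 289.82 K and T_H = 325.95 K, so ΔT = 36.13 K.
COP_Carnot = T_H/ΔT = 325.95/36.13 = 9.021.
η_II = COP_actual/COP_Carnot = 2.902/9.021 = 0.3217.

0.322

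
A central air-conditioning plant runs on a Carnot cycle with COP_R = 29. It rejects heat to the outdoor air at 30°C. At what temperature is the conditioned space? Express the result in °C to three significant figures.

19.9 °C

For a Carnot refrigerator COP_R = T_C/(T_H − T_C), so T_C = COP·T_H/(1 + COP).
With T_H = 303.15 K, T_C = 29 × 303.15/30.00 = 293.04 K.
Converting, 293.04 K = 19.89°C.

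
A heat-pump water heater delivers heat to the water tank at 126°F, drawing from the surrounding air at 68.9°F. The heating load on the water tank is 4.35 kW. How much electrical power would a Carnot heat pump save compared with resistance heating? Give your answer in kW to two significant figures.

In absolute terms T_C = 293.65 K and T_H = 325.37 K, so ΔT = 31.72 K.
COP_Carnot = T_H/ΔT = 325.37/31.72 = 10.26.
Resistance heating needs Ẇ_res = Q̇_H = 4.350 kW; the reversible heat pump needs only Ẇ_hp = Q̇_H/COP = 0.4241 kW.
Saving = 4.350 − 0.4241 = 3.926 kW.

3.9 kW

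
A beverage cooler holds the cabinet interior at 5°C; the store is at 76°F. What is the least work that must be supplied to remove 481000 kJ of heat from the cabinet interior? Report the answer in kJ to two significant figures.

34000 kJ

In absolute terms T_C = 278.15 K and T_H = 297.59 K, so ΔT = 19.44 K.
The reversible limit is COP_R = T_C/ΔT = 14.30, so W_min = Q_C/COP = Q_C·ΔT/T_C.
W_min = 481000 × 19.44/278.15 = 33620 kJ.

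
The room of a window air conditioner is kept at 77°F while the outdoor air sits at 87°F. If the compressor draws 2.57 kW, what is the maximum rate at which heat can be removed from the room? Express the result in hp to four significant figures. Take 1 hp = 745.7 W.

185.0 hp

In absolute terms T_C = 298.15 K and T_H = 303.71 K, so ΔT = 5.556 K.
COP_Carnot = T_C/ΔT = 298.15/5.556 = 53.67.
Q̇_max = COP_Carnot × Ẇ = 53.67 × 2.570 kW = 137.9 kW = 185.0 hp.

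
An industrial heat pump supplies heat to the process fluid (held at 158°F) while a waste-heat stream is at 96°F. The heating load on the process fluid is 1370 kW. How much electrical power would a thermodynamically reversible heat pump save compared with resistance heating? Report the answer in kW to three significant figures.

1230 kW

In absolute terms T_C = 308.71 K and T_H = 343.15 K, so ΔT = 34.44 K.
COP_Carnot = T_H/ΔT = 343.15/34.44 = 9.962.
Resistance heating needs Ẇ_res = Q̇_H = 1370 kW; the reversible heat pump needs only Ẇ_hp = Q̇_H/COP = 137.5 kW.
Saving = 1370 − 137.5 = 1232 kW.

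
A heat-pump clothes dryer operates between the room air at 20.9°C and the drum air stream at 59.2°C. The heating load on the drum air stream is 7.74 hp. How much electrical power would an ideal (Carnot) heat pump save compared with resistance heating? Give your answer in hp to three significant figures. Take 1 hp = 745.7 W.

6.85 hp

In absolute terms T_C = 294.05 K and T_H = 332.35 K, so ΔT = 38.30 K.
COP_Carnot = T_H/ΔT = 332.35/38.30 = 8.678.
Resistance heating needs Ẇ_res = Q̇_H = 7.740 hp; the reversible heat pump needs only Ẇ_hp = Q̇_H/COP = 0.8920 hp.
Saving = 7.740 − 0.8920 = 6.848 hp.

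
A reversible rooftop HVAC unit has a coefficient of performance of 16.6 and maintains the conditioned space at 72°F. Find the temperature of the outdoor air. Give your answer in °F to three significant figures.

COP_R = T_C/(T_H − T_C) gives T_H − T_C = T_C/COP.
With T_C = 295.37 K, T_H = 295.37 × (1 + 1/16.6) = 313.17 K.
Converting, 313.17 K = 104.03°F.

104 °F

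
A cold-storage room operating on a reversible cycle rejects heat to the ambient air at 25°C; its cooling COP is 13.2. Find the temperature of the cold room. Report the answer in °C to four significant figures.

For a Carnot refrigerator COP_R = T_C/(T_H − T_C), so T_C = COP·T_H/(1 + COP).
With T_H = 298.15 K, T_C = 13.2 × 298.15/14.20 = 277.15 K.
Converting, 277.15 K = 4.00°C.

4.004 °C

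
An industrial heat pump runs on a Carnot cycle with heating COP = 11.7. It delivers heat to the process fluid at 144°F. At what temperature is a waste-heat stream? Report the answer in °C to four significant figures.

COP_HP = T_H/(T_H − T_C) gives T_H − T_C = T_H/COP.
With T_H = 335.37 K, T_C = 335.37 × (1 − 1/11.7) = 306.71 K.
Converting, 306.71 K = 33.56°C.

33.56 °C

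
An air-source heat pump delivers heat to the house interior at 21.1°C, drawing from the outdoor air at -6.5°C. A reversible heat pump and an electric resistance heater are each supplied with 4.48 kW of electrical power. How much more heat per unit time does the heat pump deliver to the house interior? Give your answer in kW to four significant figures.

In absolute terms T_C = 266.65 K and T_H = 294.25 K, so ΔT = 27.60 K.
COP_Carnot = T_H/ΔT = 294.25/27.60 = 10.66.
The heat pump delivers Q̇_H = COP × Ẇ = 47.76 kW; the resistance heater delivers Ẇ = 4.480 kW.
Extra = (COP − 1)·Ẇ = 43.28 kW.

43.28 kW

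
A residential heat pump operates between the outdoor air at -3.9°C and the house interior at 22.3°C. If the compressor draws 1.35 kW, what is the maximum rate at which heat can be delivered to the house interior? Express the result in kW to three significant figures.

15.2 kW

In absolute terms T_C = 269.25 K and T_H = 295.45 K, so ΔT = 26.20 K.
COP_Carnot = T_H/ΔT = 295.45/26.20 = 11.28.
Q̇_max = COP_Carnot × Ẇ = 11.28 × 1.350 kW = 15.22 kW.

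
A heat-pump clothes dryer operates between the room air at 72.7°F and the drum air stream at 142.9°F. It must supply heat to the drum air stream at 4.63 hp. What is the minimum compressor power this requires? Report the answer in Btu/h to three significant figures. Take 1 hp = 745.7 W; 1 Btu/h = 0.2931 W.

In absolute terms T_C = 295.76 K and T_H = 334.76 K, so ΔT = 39.00 K.
COP_Carnot = T_H/ΔT = 334.76/39.00 = 8.584.
Ẇ_min = Q̇/COP_Carnot = 4.630/8.584 = 0.5394 hp = 1372 Btu/h.

1370 Btu/h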